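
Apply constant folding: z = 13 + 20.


13 + 20 = 33 at compile time
Optimized: z = 33


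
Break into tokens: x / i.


Scan left to right, longest-match per lexeme
Tokens: ID(x), OP(/), ID(i)


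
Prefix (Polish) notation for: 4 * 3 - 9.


left-to-right (same/higher precedence on left): tree is (- (* 4 3) 9)
Prefix: - * 4 3 9


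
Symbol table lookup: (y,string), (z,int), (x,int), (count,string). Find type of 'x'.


Lookup 'x' → type int


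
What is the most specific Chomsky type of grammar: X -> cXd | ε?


Single nonterminal LHS, but c^n d^n is not regular
Classification: Type 2 (Context-Free)


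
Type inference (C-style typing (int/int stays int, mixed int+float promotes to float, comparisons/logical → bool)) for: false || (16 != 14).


Operand types: bool || bool
Rule: logical operators take bool operands and yield bool
Result type: bool


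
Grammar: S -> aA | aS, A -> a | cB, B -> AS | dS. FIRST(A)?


Per alternative of A: FIRST(a) = {a}; FIRST(cB) = {c}
FIRST(A) = {a, c}


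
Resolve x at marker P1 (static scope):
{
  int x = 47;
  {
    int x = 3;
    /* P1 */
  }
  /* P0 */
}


x declared in the same block as P1
x = 3


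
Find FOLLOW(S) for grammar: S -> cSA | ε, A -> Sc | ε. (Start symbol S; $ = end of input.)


$ ∈ FOLLOW(S). For each A -> αBβ: add FIRST(β)\{ε} to FOLLOW(B); if β nullable, add FOLLOW(A).
FOLLOW(S) = {$, c}


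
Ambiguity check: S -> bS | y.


right-linear, alternatives start with distinct terminals 'b' vs 'y': unique leftmost derivation
Unambiguous


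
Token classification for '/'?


Pattern: operator symbol
Type: OPERATOR


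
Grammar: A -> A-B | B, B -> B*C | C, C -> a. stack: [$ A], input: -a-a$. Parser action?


shift '-' to continue A -> A-B
Action: shift


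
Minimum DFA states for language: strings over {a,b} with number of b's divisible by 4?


Track (count of b) mod 4: states 0..3, accept at 0
Minimal DFA: 4 states


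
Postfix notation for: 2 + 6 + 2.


Left to right (same or higher precedence on left)
Postfix: 2 6 + 2 +


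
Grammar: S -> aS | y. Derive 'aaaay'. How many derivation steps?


Derivation: S => aS => aaS => aaaS => aaaaS => aaaay
Steps: 5


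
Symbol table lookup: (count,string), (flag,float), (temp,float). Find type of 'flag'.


Lookup 'flag' → type float


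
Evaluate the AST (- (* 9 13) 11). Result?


Evaluate inner: (* 9 13) = 117
Evaluate root: (- 117 11) = 106
Result: 106


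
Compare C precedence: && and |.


'|' is bitwise OR (level 3); '&&' is logical AND (level 2)
Higher level binds tighter
'|' has higher precedence than '&&'


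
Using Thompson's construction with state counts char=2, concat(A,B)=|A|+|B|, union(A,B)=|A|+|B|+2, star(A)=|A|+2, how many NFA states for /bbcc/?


Syntax tree has 4 char leaf(s), 0 union(s), 0 star(s)
chars contribute 4×2 = 8; each union adds +2; each star adds +2
Total: 8 + 0 + 0 = 8 states


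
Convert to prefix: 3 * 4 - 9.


left-to-right (same/higher precedence on left): tree is (- (* 3 4) 9)
Prefix: - * 3 4 9


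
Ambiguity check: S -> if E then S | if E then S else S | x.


dangling else: 'if E then if E then x else x' parses two ways
Ambiguous


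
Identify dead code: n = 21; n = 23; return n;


first assignment to n is overwritten before any read
Dead: 'n = 21'


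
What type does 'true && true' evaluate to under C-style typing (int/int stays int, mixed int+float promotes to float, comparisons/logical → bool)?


Operand types: bool && bool
Rule: logical operators take bool operands and yield bool
Result type: bool


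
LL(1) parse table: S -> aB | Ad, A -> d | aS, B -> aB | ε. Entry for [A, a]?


For [A, a]: 'a' ∈ FIRST(aS)
Entry: A -> aS


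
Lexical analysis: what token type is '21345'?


Pattern: digits only
Type: INTEGER_LITERAL


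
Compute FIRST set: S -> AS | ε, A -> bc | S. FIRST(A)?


Per alternative of A: FIRST(bc) = {b}; FIRST(S) = {b, ε}
FIRST(A) = {b, ε}


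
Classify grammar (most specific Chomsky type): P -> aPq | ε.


Single nonterminal LHS, but a^n q^n is not regular
Classification: Type 2 (Context-Free)


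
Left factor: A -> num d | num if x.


Common prefix: 'num'
Factored: A -> num A', A' -> d | if x


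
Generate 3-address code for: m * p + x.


Break into single-operator statements:
t1 = m * p
t2 = t1 + x


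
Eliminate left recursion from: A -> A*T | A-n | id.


Left-recursive alternatives: A*T, A-n; non-recursive: id
Introduce A': A -> idA', A' -> *TA' | -nA' | ε


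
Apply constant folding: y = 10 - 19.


10 - 19 = -9 at compile time
Optimized: y = -9


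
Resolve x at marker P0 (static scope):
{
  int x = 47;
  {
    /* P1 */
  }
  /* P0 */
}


x declared in the same block as P0
x = 47


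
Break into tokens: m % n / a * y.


Scan left to right, longest-match per lexeme
Tokens: ID(m), OP(%), ID(n), OP(/), ID(a), OP(*), ID(y)


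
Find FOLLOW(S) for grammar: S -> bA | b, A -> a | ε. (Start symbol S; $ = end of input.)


$ ∈ FOLLOW(S). For each A -> αBβ: add FIRST(β)\{ε} to FOLLOW(B); if β nullable, add FOLLOW(A).
FOLLOW(S) = {$}


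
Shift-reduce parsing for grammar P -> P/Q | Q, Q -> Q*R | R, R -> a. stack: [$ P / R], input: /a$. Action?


'R' (not preceded by Q*) is the handle for Q -> R
Action: reduce (Q -> R)


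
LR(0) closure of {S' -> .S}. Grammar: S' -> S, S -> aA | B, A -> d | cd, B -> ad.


Start: S' -> .S
For each item with dot before a nonterminal B, add B -> .γ for every B-production
Closure: [S' -> .S, S -> .aA, S -> .B, B -> .ad]


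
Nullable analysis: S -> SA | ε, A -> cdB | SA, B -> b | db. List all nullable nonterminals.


A nonterminal is nullable iff some alternative derives ε (directly, or every symbol in it is nullable)
Nullable: {S}


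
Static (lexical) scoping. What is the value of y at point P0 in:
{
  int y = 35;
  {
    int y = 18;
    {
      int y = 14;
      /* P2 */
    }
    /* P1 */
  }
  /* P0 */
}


y declared in the same block as P0
y = 35


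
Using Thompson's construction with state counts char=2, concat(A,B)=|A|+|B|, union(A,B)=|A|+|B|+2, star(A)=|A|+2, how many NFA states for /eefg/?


Syntax tree has 4 char leaf(s), 0 union(s), 0 star(s)
chars contribute 4×2 = 8; each union adds +2; each star adds +2
Total: 8 + 0 + 0 = 8 states


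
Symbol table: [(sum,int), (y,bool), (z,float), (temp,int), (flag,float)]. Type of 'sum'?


Lookup 'sum' → type int


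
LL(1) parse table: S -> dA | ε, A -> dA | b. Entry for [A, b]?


For [A, b]: 'b' ∈ FIRST(b)
Entry: A -> b


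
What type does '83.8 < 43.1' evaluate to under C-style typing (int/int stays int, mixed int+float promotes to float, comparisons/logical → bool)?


Operand types: float < float
Rule: comparison yields bool
Result type: bool


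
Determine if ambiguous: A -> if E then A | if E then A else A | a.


dangling else: 'if E then if E then a else a' parses two ways
Ambiguous


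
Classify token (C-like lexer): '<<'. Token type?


Pattern: operator symbol
Type: OPERATOR


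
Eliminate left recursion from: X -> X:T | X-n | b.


Left-recursive alternatives: X:T, X-n; non-recursive: b
Introduce X': X -> bX', X' -> :TX' | -nX' | ε


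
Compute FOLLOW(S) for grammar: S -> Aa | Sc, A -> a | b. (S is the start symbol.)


$ ∈ FOLLOW(S). For each A -> αBβ: add FIRST(β)\{ε} to FOLLOW(B); if β nullable, add FOLLOW(A).
FOLLOW(S) = {$, c}


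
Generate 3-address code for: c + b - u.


Break into single-operator statements:
t1 = c + b
t2 = t1 - u


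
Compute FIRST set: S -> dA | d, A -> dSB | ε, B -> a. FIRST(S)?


Per alternative of S: FIRST(dA) = {d}; FIRST(d) = {d}
FIRST(S) = {d}


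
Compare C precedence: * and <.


'*' is multiplicative (level 10); '<' is relational (level 7)
Higher level binds tighter
'*' has higher precedence than '<'


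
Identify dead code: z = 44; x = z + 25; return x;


z is read by x's definition; x is returned
No dead code


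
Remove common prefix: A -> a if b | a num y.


Common prefix: 'a'
Factored: A -> a A', A' -> if b | num y


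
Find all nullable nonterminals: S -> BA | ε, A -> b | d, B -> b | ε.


A nonterminal is nullable iff some alternative derives ε (directly, or every symbol in it is nullable)
Nullable: {B, S}


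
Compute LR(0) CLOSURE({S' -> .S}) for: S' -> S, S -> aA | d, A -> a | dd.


Start: S' -> .S
For each item with dot before a nonterminal B, add B -> .γ for every B-production
Closure: [S' -> .S, S -> .aA, S -> .d]


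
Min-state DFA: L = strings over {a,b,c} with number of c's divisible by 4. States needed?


Track (count of c) mod 4: states 0..3, accept at 0
Minimal DFA: 4 states


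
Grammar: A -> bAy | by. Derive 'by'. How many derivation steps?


Derivation: A => by
Steps: 1


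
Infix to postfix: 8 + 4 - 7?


Left to right (same or higher precedence on left)
Postfix: 8 4 + 7 -


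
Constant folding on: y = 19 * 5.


19 * 5 = 95 at compile time
Optimized: y = 95


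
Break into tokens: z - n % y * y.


Scan left to right, longest-match per lexeme
Tokens: ID(z), OP(-), ID(n), OP(%), ID(y), OP(*), ID(y)


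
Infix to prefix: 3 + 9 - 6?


left-to-right (same/higher precedence on left): tree is (- (+ 3 9) 6)
Prefix: - + 3 9 6


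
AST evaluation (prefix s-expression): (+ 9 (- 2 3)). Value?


Evaluate inner: (- 2 3) = -1
Evaluate root: (+ 9 -1) = 8
Result: 8


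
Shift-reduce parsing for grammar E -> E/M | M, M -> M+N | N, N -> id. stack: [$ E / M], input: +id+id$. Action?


'+' can extend M; shift to build M -> M+N
Action: shift


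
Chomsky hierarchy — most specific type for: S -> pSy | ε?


Single nonterminal LHS, but p^n y^n is not regular
Classification: Type 2 (Context-Free)


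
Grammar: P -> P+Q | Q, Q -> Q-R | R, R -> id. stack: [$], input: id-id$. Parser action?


no handle on stack; shift 'id'
Action: shift


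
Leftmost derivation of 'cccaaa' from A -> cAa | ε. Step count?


Derivation: A => cAa => ccAaa => cccAaaa => cccaaa
Steps: 4


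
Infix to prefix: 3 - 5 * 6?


'*' binds tighter: tree is (- 3 (* 5 6))
Prefix: - 3 * 5 6


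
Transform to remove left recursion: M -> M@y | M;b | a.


Left-recursive alternatives: M@y, M;b; non-recursive: a
Introduce M': M -> aM', M' -> @yM' | ;bM' | ε


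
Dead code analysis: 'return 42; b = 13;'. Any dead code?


statement follows a return and is unreachable
Dead: 'b = 13'


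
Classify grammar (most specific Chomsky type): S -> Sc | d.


Left-linear: every RHS is a terminal or one nonterminal followed by a terminal
Classification: Type 3 (Regular)


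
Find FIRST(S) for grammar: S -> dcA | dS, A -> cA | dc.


Per alternative of S: FIRST(dcA) = {d}; FIRST(dS) = {d}
FIRST(S) = {d}


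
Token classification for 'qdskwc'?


Pattern: letter/underscore followed by alphanumerics, not a keyword
Type: IDENTIFIER


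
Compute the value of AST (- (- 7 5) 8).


Evaluate inner: (- 7 5) = 2
Evaluate root: (- 2 8) = -6
Result: -6


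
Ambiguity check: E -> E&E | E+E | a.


'a&a+a' has two parse trees (no precedence encoded between & and +)
Ambiguous


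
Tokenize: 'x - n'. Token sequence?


Scan left to right, longest-match per lexeme
Tokens: ID(x), OP(-), ID(n)


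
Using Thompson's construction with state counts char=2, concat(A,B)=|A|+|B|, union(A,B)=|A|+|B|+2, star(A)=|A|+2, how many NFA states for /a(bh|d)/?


Syntax tree has 4 char leaf(s), 1 union(s), 0 star(s)
chars contribute 4×2 = 8; each union adds +2; each star adds +2
Total: 8 + 2 + 0 = 10 states


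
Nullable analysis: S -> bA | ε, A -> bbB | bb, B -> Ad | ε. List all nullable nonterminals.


A nonterminal is nullable iff some alternative derives ε (directly, or every symbol in it is nullable)
Nullable: {B, S}


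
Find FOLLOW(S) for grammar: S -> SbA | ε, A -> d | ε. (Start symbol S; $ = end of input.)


$ ∈ FOLLOW(S). For each A -> αBβ: add FIRST(β)\{ε} to FOLLOW(B); if β nullable, add FOLLOW(A).
FOLLOW(S) = {$, b}


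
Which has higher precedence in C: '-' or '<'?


'-' is additive (level 9); '<' is relational (level 7)
Higher level binds tighter
'-' has higher precedence than '<'


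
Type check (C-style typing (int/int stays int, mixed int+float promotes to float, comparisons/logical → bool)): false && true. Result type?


Operand types: bool && bool
Rule: logical operators take bool operands and yield bool
Result type: bool


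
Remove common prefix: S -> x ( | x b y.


Common prefix: 'x'
Factored: S -> x S', S' -> ( | b y


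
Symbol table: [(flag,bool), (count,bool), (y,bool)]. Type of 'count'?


Lookup 'count' → type bool


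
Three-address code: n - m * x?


Break into single-operator statements:
t1 = m * x
t2 = n - t1


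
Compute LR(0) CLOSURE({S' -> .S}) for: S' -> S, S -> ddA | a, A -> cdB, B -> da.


Start: S' -> .S
For each item with dot before a nonterminal B, add B -> .γ for every B-production
Closure: [S' -> .S, S -> .ddA, S -> .a]


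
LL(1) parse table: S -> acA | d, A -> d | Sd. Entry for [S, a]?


For [S, a]: 'a' ∈ FIRST(acA)
Entry: S -> acA


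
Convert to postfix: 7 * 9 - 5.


Left to right (same or higher precedence on left)
Postfix: 7 9 * 5 -


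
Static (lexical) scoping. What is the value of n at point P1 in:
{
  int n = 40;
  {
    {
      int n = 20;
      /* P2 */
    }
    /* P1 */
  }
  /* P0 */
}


P1's block does not declare n; resolves to the enclosing declaration at depth 0
n = 40


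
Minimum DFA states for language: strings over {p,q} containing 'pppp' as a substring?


KMP-style automaton: 4 progress states + 1 absorbing accept = 5
Minimal DFA: 5 states


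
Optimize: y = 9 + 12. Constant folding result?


9 + 12 = 21 at compile time
Optimized: y = 21


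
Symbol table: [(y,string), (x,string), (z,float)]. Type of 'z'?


Lookup 'z' → type float


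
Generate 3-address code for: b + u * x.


Break into single-operator statements:
t1 = u * x
t2 = b + t1


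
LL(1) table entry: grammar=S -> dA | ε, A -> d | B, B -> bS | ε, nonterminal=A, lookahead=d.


For [A, d]: 'd' ∈ FIRST(d)
Entry: A -> d


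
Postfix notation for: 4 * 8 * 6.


Left to right (same or higher precedence on left)
Postfix: 4 8 * 6 *


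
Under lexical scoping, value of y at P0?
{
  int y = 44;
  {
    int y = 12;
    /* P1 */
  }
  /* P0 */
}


y declared in the same block as P0
y = 44


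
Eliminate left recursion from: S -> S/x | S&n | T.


Left-recursive alternatives: S/x, S&n; non-recursive: T
Introduce S': S -> TS', S' -> /xS' | &nS' | ε


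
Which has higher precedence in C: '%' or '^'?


'%' is multiplicative (level 10); '^' is bitwise XOR (level 4)
Higher level binds tighter
'%' has higher precedence than '^'


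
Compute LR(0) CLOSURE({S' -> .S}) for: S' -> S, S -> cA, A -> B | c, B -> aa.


Start: S' -> .S
For each item with dot before a nonterminal B, add B -> .γ for every B-production
Closure: [S' -> .S, S -> .cA]


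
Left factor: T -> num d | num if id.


Common prefix: 'num'
Factored: T -> num T', T' -> d | if id


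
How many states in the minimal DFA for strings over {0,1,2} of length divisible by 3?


Track length mod 3: states 0..2, accept at 0
Minimal DFA: 3 states


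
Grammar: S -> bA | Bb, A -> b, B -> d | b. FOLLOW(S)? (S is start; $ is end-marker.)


$ ∈ FOLLOW(S). For each A -> αBβ: add FIRST(β)\{ε} to FOLLOW(B); if β nullable, add FOLLOW(A).
FOLLOW(S) = {$}


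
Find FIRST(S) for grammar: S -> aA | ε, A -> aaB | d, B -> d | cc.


Per alternative of S: FIRST(aA) = {a}; FIRST(ε) = {ε}
FIRST(S) = {a, ε}


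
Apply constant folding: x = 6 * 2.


6 * 2 = 12 at compile time
Optimized: x = 12


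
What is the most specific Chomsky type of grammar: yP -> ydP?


LHS has context (more than one symbol) and |LHS| ≤ |RHS|
Classification: Type 1 (Context-Sensitive)


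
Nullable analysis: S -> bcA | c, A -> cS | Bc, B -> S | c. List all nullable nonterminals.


A nonterminal is nullable iff some alternative derives ε (directly, or every symbol in it is nullable)
Nullable: {}


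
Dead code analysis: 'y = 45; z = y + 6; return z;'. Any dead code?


y is read by z's definition; z is returned
No dead code


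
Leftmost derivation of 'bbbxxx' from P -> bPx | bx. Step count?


Derivation: P => bPx => bbPxx => bbbxxx
Steps: 3


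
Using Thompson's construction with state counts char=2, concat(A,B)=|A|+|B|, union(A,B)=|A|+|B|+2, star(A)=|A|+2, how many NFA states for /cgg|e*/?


Syntax tree has 4 char leaf(s), 1 union(s), 1 star(s)
chars contribute 4×2 = 8; each union adds +2; each star adds +2
Total: 8 + 2 + 2 = 12 states


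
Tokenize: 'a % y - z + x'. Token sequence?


Scan left to right, longest-match per lexeme
Tokens: ID(a), OP(%), ID(y), OP(-), ID(z), OP(+), ID(x)


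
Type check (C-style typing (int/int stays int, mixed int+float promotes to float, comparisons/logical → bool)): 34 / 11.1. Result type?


Operand types: int / float
Rule: mixed int/float promotes to float; int/int stays int
Result type: float


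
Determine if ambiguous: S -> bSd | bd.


balanced b^n…d^n: each string has a unique parse
Unambiguous


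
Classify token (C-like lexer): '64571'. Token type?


Pattern: digits only
Type: INTEGER_LITERAL


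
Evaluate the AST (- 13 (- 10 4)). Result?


Evaluate inner: (- 10 4) = 6
Evaluate root: (- 13 6) = 7
Result: 7


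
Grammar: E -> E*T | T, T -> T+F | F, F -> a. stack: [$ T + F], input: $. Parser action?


handle 'T+F' on top
Action: reduce (T -> T+F)


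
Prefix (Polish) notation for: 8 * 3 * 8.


left-to-right (same/higher precedence on left): tree is (* (* 8 3) 8)
Prefix: * * 8 3 8


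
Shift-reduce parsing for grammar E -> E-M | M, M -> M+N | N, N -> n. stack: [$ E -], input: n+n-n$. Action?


no handle ('E-' is not any RHS); shift 'n'
Action: shift


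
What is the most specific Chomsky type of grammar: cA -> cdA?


LHS has context (more than one symbol) and |LHS| ≤ |RHS|
Classification: Type 1 (Context-Sensitive)


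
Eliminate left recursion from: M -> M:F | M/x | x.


Left-recursive alternatives: M:F, M/x; non-recursive: x
Introduce M': M -> xM', M' -> :FM' | /xM' | ε


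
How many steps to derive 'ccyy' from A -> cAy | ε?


Derivation: A => cAy => ccAyy => ccyy
Steps: 3


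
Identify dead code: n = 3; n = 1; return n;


first assignment to n is overwritten before any read
Dead: 'n = 3'


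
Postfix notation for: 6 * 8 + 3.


Left to right (same or higher precedence on left)
Postfix: 6 8 * 3 +


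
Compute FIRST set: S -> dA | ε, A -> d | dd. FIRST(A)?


Per alternative of A: FIRST(d) = {d}; FIRST(dd) = {d}
FIRST(A) = {d}


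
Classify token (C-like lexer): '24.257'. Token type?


Pattern: digits with a decimal point
Type: FLOAT_LITERAL


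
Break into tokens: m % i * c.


Scan left to right, longest-match per lexeme
Tokens: ID(m), OP(%), ID(i), OP(*), ID(c)


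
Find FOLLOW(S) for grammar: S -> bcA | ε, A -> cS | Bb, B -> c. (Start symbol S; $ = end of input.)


$ ∈ FOLLOW(S). For each A -> αBβ: add FIRST(β)\{ε} to FOLLOW(B); if β nullable, add FOLLOW(A).
FOLLOW(S) = {$}


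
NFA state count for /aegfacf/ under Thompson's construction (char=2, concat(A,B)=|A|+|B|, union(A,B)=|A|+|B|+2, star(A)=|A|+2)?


Syntax tree has 7 char leaf(s), 0 union(s), 0 star(s)
chars contribute 7×2 = 14; each union adds +2; each star adds +2
Total: 14 + 0 + 0 = 14 states


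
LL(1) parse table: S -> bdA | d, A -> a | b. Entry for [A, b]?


For [A, b]: 'b' ∈ FIRST(b)
Entry: A -> b


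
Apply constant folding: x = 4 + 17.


4 + 17 = 21 at compile time
Optimized: x = 21


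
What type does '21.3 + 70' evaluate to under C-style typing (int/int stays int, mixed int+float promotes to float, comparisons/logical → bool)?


Operand types: float + int
Rule: mixed int/float promotes to float; int/int stays int
Result type: float


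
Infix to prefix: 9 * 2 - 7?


left-to-right (same/higher precedence on left): tree is (- (* 9 2) 7)
Prefix: - * 9 2 7


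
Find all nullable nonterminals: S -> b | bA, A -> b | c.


A nonterminal is nullable iff some alternative derives ε (directly, or every symbol in it is nullable)
Nullable: {}


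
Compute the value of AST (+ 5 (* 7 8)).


Evaluate inner: (* 7 8) = 56
Evaluate root: (+ 5 56) = 61
Result: 61


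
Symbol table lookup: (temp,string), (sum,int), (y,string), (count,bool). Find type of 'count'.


Lookup 'count' → type bool


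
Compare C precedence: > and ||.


'>' is relational (level 7); '||' is logical OR (level 1)
Higher level binds tighter
'>' has higher precedence than '||'


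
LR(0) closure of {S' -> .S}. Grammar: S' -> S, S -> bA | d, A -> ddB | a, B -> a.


Start: S' -> .S
For each item with dot before a nonterminal B, add B -> .γ for every B-production
Closure: [S' -> .S, S -> .bA, S -> .d]


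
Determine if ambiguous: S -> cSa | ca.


balanced c^n…a^n: each string has a unique parse
Unambiguous


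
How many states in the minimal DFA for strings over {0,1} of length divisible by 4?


Track length mod 4: states 0..3, accept at 0
Minimal DFA: 4 states


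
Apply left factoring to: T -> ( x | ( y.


Common prefix: '('
Factored: T -> ( T', T' -> x | y


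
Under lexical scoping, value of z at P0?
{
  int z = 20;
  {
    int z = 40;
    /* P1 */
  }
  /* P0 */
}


z declared in the same block as P0
z = 20


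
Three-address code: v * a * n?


Break into single-operator statements:
t1 = v * a
t2 = t1 * n


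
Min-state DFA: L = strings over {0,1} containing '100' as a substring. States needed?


KMP-style automaton: 3 progress states + 1 absorbing accept = 4
Minimal DFA: 4 states


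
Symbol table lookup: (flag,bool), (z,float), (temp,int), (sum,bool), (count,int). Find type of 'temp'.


Lookup 'temp' → type int


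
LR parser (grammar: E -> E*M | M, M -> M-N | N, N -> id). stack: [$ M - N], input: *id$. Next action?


handle 'M-N' on top
Action: reduce (M -> M-N)


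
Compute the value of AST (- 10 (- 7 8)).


Evaluate inner: (- 7 8) = -1
Evaluate root: (- 10 -1) = 11
Result: 11


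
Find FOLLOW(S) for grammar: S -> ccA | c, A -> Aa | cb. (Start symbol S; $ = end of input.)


$ ∈ FOLLOW(S). For each A -> αBβ: add FIRST(β)\{ε} to FOLLOW(B); if β nullable, add FOLLOW(A).
FOLLOW(S) = {$}


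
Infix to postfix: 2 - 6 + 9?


Left to right (same or higher precedence on left)
Postfix: 2 6 - 9 +


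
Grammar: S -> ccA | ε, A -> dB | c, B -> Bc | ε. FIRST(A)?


Per alternative of A: FIRST(dB) = {d}; FIRST(c) = {c}
FIRST(A) = {c, d}


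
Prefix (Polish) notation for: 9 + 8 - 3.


left-to-right (same/higher precedence on left): tree is (- (+ 9 8) 3)
Prefix: - + 9 8 3


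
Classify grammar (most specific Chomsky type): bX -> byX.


LHS has context (more than one symbol) and |LHS| ≤ |RHS|
Classification: Type 1 (Context-Sensitive)


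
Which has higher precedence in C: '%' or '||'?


'%' is multiplicative (level 10); '||' is logical OR (level 1)
Higher level binds tighter
'%' has higher precedence than '||'


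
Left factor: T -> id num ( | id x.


Common prefix: 'id'
Factored: T -> id T', T' -> num ( | x


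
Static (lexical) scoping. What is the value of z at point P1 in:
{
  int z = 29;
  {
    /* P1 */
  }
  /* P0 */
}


P1's block does not declare z; resolves to the enclosing declaration at depth 0
z = 29


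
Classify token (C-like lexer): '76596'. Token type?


Pattern: digits only
Type: INTEGER_LITERAL


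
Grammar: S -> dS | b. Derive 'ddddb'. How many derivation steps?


Derivation: S => dS => ddS => dddS => ddddS => ddddb
Steps: 5


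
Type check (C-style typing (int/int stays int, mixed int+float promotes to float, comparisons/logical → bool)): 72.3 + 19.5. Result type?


Operand types: float + float
Rule: mixed int/float promotes to float; int/int stays int
Result type: float


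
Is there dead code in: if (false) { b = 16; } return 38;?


condition is constant false, so the whole block is unreachable
Dead: 'if (false) { b = 16; }'


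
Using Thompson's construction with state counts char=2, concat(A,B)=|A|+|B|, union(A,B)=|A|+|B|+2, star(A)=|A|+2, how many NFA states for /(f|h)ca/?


Syntax tree has 4 char leaf(s), 1 union(s), 0 star(s)
chars contribute 4×2 = 8; each union adds +2; each star adds +2
Total: 8 + 2 + 0 = 10 states


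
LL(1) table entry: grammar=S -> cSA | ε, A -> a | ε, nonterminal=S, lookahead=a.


For [S, a]: ε is nullable and 'a' ∈ FOLLOW(S)
Entry: S -> ε


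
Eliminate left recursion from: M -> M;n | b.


Left-recursive alternatives: M;n; non-recursive: b
Introduce M': M -> bM', M' -> ;nM' | ε


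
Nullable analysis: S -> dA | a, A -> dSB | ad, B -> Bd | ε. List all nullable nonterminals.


A nonterminal is nullable iff some alternative derives ε (directly, or every symbol in it is nullable)
Nullable: {B}


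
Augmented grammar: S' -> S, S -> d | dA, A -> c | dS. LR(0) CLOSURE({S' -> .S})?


Start: S' -> .S
For each item with dot before a nonterminal B, add B -> .γ for every B-production
Closure: [S' -> .S, S -> .d, S -> .dA]


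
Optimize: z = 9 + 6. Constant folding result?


9 + 6 = 15 at compile time
Optimized: z = 15


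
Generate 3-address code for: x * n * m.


Break into single-operator statements:
t1 = x * n
t2 = t1 * m


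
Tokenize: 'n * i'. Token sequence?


Scan left to right, longest-match per lexeme
Tokens: ID(n), OP(*), ID(i)


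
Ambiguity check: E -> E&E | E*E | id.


'id&id*id' has two parse trees (no precedence encoded between & and *)
Ambiguous


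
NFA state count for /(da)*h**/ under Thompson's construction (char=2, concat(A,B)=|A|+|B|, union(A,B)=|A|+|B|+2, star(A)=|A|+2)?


Syntax tree has 3 char leaf(s), 0 union(s), 3 star(s)
chars contribute 3×2 = 6; each union adds +2; each star adds +2
Total: 6 + 0 + 6 = 12 states


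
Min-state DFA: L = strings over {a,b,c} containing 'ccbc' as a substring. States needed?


KMP-style automaton: 4 progress states + 1 absorbing accept = 5
Minimal DFA: 5 states


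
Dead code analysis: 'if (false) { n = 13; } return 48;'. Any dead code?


condition is constant false, so the whole block is unreachable
Dead: 'if (false) { n = 13; }'


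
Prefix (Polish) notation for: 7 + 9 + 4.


left-to-right (same/higher precedence on left): tree is (+ (+ 7 9) 4)
Prefix: + + 7 9 4


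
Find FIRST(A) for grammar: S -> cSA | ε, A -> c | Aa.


Per alternative of A: FIRST(c) = {c}; FIRST(Aa) = {c}
FIRST(A) = {c}


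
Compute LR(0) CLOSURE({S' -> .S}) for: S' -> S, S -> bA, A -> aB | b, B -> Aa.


Start: S' -> .S
For each item with dot before a nonterminal B, add B -> .γ for every B-production
Closure: [S' -> .S, S -> .bA]


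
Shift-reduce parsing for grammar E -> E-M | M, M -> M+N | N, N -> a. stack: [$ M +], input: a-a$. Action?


no handle; shift 'a'
Action: shift


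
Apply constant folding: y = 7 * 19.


7 * 19 = 133 at compile time
Optimized: y = 133


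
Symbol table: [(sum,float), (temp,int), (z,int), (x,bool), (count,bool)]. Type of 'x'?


Lookup 'x' → type bool


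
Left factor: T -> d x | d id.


Common prefix: 'd'
Factored: T -> d T', T' -> x | id


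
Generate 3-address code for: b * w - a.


Break into single-operator statements:
t1 = b * w
t2 = t1 - a


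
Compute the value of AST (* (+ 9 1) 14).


Evaluate inner: (+ 9 1) = 10
Evaluate root: (* 10 14) = 140
Result: 140


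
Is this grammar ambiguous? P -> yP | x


right-linear, alternatives start with distinct terminals 'y' vs 'x': unique leftmost derivation
Unambiguous


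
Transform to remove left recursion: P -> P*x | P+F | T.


Left-recursive alternatives: P*x, P+F; non-recursive: T
Introduce P': P -> TP', P' -> *xP' | +FP' | ε


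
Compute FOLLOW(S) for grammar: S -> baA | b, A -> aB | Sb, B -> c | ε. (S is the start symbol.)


$ ∈ FOLLOW(S). For each A -> αBβ: add FIRST(β)\{ε} to FOLLOW(B); if β nullable, add FOLLOW(A).
FOLLOW(S) = {$, b}


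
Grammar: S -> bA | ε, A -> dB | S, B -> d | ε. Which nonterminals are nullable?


A nonterminal is nullable iff some alternative derives ε (directly, or every symbol in it is nullable)
Nullable: {A, B, S}


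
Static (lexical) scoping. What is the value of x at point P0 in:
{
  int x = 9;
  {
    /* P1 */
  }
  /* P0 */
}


x declared in the same block as P0
x = 9


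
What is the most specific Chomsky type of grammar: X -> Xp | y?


Left-linear: every RHS is a terminal or one nonterminal followed by a terminal
Classification: Type 3 (Regular)


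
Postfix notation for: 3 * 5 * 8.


Left to right (same or higher precedence on left)
Postfix: 3 5 * 8 *


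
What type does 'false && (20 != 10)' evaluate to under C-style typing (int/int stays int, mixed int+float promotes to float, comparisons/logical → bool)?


Operand types: bool && bool
Rule: logical operators take bool operands and yield bool
Result type: bool


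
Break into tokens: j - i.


Scan left to right, longest-match per lexeme
Tokens: ID(j), OP(-), ID(i)


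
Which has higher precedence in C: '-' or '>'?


'-' is additive (level 9); '>' is relational (level 7)
Higher level binds tighter
'-' has higher precedence than '>'


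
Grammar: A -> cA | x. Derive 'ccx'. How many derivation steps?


Derivation: A => cA => ccA => ccx
Steps: 3


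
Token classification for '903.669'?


Pattern: digits with a decimal point
Type: FLOAT_LITERAL


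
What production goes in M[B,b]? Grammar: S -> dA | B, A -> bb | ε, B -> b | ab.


For [B, b]: 'b' ∈ FIRST(b)
Entry: B -> b


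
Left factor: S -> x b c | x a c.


Common prefix: 'x'
Factored: S -> x S', S' -> b c | a c


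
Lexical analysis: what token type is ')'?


Pattern: delimiter/punctuation
Type: PUNCTUATION


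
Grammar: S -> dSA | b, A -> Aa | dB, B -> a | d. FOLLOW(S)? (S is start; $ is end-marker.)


$ ∈ FOLLOW(S). For each A -> αBβ: add FIRST(β)\{ε} to FOLLOW(B); if β nullable, add FOLLOW(A).
FOLLOW(S) = {$, d}


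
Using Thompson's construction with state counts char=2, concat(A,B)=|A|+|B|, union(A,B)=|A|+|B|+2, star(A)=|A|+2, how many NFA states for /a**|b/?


Syntax tree has 2 char leaf(s), 1 union(s), 2 star(s)
chars contribute 2×2 = 4; each union adds +2; each star adds +2
Total: 4 + 2 + 4 = 10 states


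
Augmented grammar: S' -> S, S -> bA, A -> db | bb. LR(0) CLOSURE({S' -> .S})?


Start: S' -> .S
For each item with dot before a nonterminal B, add B -> .γ for every B-production
Closure: [S' -> .S, S -> .bA]


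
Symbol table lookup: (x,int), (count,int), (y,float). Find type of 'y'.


Lookup 'y' → type float


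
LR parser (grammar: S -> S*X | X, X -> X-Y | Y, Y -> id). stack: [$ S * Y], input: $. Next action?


'Y' (not preceded by X-) is the handle for X -> Y
Action: reduce (X -> Y)


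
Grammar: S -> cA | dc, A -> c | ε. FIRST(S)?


Per alternative of S: FIRST(cA) = {c}; FIRST(dc) = {d}
FIRST(S) = {c, d}


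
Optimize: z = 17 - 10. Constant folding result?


17 - 10 = 7 at compile time
Optimized: z = 7


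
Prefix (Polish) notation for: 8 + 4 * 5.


'*' binds tighter: tree is (+ 8 (* 4 5))
Prefix: + 8 * 4 5


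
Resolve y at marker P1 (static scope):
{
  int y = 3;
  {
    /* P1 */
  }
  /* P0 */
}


P1's block does not declare y; resolves to the enclosing declaration at depth 0
y = 3


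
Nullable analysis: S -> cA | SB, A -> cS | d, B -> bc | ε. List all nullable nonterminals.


A nonterminal is nullable iff some alternative derives ε (directly, or every symbol in it is nullable)
Nullable: {B}


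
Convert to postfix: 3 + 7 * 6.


* has higher precedence, evaluate 7*6 first
Postfix: 3 7 6 * +


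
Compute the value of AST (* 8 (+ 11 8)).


Evaluate inner: (+ 11 8) = 19
Evaluate root: (* 8 19) = 152
Result: 152


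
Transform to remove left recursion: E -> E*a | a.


Left-recursive alternatives: E*a; non-recursive: a
Introduce E': E -> aE', E' -> *aE' | ε


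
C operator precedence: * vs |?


'*' is multiplicative (level 10); '|' is bitwise OR (level 3)
Higher level binds tighter
'*' has higher precedence than '|'


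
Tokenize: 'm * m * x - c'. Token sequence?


Scan left to right, longest-match per lexeme
Tokens: ID(m), OP(*), ID(m), OP(*), ID(x), OP(-), ID(c)


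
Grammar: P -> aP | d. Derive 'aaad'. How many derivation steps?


Derivation: P => aP => aaP => aaaP => aaad
Steps: 4


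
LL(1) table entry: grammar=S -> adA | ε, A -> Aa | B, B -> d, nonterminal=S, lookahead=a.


For [S, a]: 'a' ∈ FIRST(adA)
Entry: S -> adA


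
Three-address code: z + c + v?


Break into single-operator statements:
t1 = z + c
t2 = t1 + v


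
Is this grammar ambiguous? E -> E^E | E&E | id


'id^id&id' has two parse trees (no precedence encoded between ^ and &)
Ambiguous


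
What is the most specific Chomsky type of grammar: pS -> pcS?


LHS has context (more than one symbol) and |LHS| ≤ |RHS|
Classification: Type 1 (Context-Sensitive)


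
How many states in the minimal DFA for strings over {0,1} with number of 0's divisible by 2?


Track (count of 0) mod 2: states 0..1, accept at 0
Minimal DFA: 2 states


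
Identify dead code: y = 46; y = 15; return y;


first assignment to y is overwritten before any read
Dead: 'y = 46'


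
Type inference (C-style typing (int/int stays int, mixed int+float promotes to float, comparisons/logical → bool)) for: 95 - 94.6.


Operand types: int - float
Rule: mixed int/float promotes to float; int/int stays int
Result type: float


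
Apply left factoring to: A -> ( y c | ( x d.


Common prefix: '('
Factored: A -> ( A', A' -> y c | x d


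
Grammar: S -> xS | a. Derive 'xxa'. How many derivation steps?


Derivation: S => xS => xxS => xxa
Steps: 3


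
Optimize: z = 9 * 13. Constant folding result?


9 * 13 = 117 at compile time
Optimized: z = 117


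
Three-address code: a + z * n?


Break into single-operator statements:
t1 = z * n
t2 = a + t1


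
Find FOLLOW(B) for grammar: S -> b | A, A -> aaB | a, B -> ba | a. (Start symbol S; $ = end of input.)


$ ∈ FOLLOW(S). For each A -> αBβ: add FIRST(β)\{ε} to FOLLOW(B); if β nullable, add FOLLOW(A).
FOLLOW(B) = {$}


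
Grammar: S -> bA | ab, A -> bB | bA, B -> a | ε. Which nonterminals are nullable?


A nonterminal is nullable iff some alternative derives ε (directly, or every symbol in it is nullable)
Nullable: {B}


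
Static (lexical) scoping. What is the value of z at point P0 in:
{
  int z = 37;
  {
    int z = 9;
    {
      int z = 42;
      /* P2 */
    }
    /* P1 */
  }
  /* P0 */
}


z declared in the same block as P0
z = 37


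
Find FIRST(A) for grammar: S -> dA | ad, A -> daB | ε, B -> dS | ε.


Per alternative of A: FIRST(daB) = {d}; FIRST(ε) = {ε}
FIRST(A) = {d, ε}


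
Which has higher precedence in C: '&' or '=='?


'==' is equality (level 6); '&' is bitwise AND (level 5)
Higher level binds tighter
'==' has higher precedence than '&'


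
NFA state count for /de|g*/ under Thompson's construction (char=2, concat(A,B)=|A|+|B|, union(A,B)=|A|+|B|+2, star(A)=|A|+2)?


Syntax tree has 3 char leaf(s), 1 union(s), 1 star(s)
chars contribute 3×2 = 6; each union adds +2; each star adds +2
Total: 6 + 2 + 2 = 10 states


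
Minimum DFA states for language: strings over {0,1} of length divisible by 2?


Track length mod 2: states 0..1, accept at 0
Minimal DFA: 2 states


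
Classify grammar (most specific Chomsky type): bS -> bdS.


LHS has context (more than one symbol) and |LHS| ≤ |RHS|
Classification: Type 1 (Context-Sensitive)


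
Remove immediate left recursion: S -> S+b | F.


Left-recursive alternatives: S+b; non-recursive: F
Introduce S': S -> FS', S' -> +bS' | ε


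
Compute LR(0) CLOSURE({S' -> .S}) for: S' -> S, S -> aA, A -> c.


Start: S' -> .S
For each item with dot before a nonterminal B, add B -> .γ for every B-production
Closure: [S' -> .S, S -> .aA]


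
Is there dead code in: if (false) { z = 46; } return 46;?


condition is constant false, so the whole block is unreachable
Dead: 'if (false) { z = 46; }'


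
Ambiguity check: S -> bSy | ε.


balanced b^n…y^n: each string has a unique parse
Unambiguous


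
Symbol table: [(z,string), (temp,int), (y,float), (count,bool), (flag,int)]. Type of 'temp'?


Lookup 'temp' → type int


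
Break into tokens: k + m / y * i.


Scan left to right, longest-match per lexeme
Tokens: ID(k), OP(+), ID(m), OP(/), ID(y), OP(*), ID(i)


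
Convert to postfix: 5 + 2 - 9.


Left to right (same or higher precedence on left)
Postfix: 5 2 + 9 -


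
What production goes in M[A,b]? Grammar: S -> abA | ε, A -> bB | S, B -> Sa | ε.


For [A, b]: 'b' ∈ FIRST(bB)
Entry: A -> bB


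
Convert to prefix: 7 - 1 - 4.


left-to-right (same/higher precedence on left): tree is (- (- 7 1) 4)
Prefix: - - 7 1 4


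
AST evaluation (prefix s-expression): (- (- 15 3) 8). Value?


Evaluate inner: (- 15 3) = 12
Evaluate root: (- 12 8) = 4
Result: 4


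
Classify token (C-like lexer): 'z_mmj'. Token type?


Pattern: letter/underscore followed by alphanumerics, not a keyword
Type: IDENTIFIER


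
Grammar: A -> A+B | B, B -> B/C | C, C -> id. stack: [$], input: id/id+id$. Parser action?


no handle on stack; shift 'id'
Action: shift


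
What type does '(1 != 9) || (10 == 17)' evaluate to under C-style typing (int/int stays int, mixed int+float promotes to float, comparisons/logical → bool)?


Operand types: bool || bool
Rule: logical operators take bool operands and yield bool
Result type: bool


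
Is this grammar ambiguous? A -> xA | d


right-linear, alternatives start with distinct terminals 'x' vs 'd': unique leftmost derivation
Unambiguous


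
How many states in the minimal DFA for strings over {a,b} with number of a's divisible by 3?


Track (count of a) mod 3: states 0..2, accept at 0
Minimal DFA: 3 states


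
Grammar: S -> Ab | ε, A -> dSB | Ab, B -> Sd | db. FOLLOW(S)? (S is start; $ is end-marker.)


$ ∈ FOLLOW(S). For each A -> αBβ: add FIRST(β)\{ε} to FOLLOW(B); if β nullable, add FOLLOW(A).
FOLLOW(S) = {$, d}


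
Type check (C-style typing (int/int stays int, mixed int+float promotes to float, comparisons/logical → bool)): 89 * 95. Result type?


Operand types: int * int
Rule: mixed int/float promotes to float; int/int stays int
Result type: int


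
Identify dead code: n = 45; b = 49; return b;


n is assigned but never read
Dead: 'n = 45'


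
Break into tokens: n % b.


Scan left to right, longest-match per lexeme
Tokens: ID(n), OP(%), ID(b)


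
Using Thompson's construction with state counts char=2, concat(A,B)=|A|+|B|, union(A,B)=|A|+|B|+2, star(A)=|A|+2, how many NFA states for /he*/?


Syntax tree has 2 char leaf(s), 0 union(s), 1 star(s)
chars contribute 2×2 = 4; each union adds +2; each star adds +2
Total: 4 + 0 + 2 = 6 states
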